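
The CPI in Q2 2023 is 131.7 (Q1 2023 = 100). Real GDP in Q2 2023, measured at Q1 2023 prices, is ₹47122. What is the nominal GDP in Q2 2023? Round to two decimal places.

Nominal = Real × (Index/100) = 47122 × (131.7/100)
        = 47122 × 1.317 = 62059.6740

62059.67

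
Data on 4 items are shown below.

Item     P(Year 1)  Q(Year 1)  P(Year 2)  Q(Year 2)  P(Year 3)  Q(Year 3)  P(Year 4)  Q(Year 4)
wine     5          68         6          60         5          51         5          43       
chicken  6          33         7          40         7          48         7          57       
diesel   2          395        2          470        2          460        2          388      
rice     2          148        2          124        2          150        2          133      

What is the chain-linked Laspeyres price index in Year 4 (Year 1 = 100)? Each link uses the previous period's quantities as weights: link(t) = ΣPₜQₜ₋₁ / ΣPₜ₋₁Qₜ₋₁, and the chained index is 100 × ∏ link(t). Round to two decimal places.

102.73

Link Year 1→Year 2:
ΣP(Year 2)Q(Year 1) = 6×68 + 7×33 + 2×395 + 2×148 = 408 + 231 + 790 + 296 = 1725
ΣP(Year 1)Q(Year 1) = 5×68 + 6×33 + 2×395 + 2×148 = 340 + 198 + 790 + 296 = 1624
link = 1725/1624 = 1.062192
Link Year 2→Year 3:
ΣP(Year 3)Q(Year 2) = 5×60 + 7×40 + 2×470 + 2×124 = 300 + 280 + 940 + 248 = 1768
ΣP(Year 2)Q(Year 2) = 6×60 + 7×40 + 2×470 + 2×124 = 360 + 280 + 940 + 248 = 1828
link = 1768/1828 = 0.967177
Link Year 3→Year 4:
ΣP(Year 4)Q(Year 3) = 5×51 + 7×48 + 2×460 + 2×150 = 255 + 336 + 920 + 300 = 1811
ΣP(Year 3)Q(Year 3) = 5×51 + 7×48 + 2×460 + 2×150 = 255 + 336 + 920 + 300 = 1811
link = 1811/1811 = 1.000000
Chained index = 100 × 1.062192 × 0.967177 × 1.000000 = 102.7328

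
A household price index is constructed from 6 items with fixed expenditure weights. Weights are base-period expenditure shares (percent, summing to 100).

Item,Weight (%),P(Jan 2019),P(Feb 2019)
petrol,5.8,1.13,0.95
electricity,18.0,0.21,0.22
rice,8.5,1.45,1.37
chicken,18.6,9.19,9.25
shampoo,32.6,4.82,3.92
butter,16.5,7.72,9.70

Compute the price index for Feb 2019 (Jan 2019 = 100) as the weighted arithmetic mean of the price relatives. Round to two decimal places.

petrol: 5.8 × (0.95/1.13) = 5.8 × 0.840708 = 4.8761
electricity: 18.0 × (0.22/0.21) = 18.0 × 1.047619 = 18.8571
rice: 8.5 × (1.37/1.45) = 8.5 × 0.944828 = 8.0310
chicken: 18.6 × (9.25/9.19) = 18.6 × 1.006529 = 18.7214
shampoo: 32.6 × (3.92/4.82) = 32.6 × 0.813278 = 26.5129
butter: 16.5 × (9.70/7.72) = 16.5 × 1.256477 = 20.7319
Index = Σ wᵢ·(p₁ᵢ/p₀ᵢ) = 4.8761 + 18.8571 + 8.0310 + 18.7214 + 26.5129 + 20.7319 = 97.7304

97.73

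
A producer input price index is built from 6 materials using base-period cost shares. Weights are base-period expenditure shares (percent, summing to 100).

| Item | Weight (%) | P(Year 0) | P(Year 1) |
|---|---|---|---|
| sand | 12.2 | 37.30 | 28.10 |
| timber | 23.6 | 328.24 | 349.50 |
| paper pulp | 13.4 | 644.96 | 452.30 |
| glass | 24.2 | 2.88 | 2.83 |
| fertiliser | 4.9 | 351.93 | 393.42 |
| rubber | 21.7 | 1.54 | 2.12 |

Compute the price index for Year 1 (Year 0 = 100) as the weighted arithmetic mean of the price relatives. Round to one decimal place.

102.8

sand: 12.2 × (28.10/37.30) = 12.2 × 0.753351 = 9.1909
timber: 23.6 × (349.50/328.24) = 23.6 × 1.064770 = 25.1286
paper pulp: 13.4 × (452.30/644.96) = 13.4 × 0.701284 = 9.3972
glass: 24.2 × (2.83/2.88) = 24.2 × 0.982639 = 23.7799
fertiliser: 4.9 × (393.42/351.93) = 4.9 × 1.117893 = 5.4777
rubber: 21.7 × (2.12/1.54) = 21.7 × 1.376623 = 29.8727
Index = Σ wᵢ·(p₁ᵢ/p₀ᵢ) = 9.1909 + 25.1286 + 9.3972 + 23.7799 + 5.4777 + 29.8727 = 102.8469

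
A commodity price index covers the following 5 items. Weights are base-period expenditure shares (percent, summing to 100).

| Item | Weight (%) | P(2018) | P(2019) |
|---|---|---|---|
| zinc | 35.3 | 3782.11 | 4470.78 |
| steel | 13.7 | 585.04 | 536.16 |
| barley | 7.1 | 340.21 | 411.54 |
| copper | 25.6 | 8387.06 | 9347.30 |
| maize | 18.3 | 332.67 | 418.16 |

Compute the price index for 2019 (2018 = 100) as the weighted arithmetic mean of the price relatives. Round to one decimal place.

zinc: 35.3 × (4470.78/3782.11) = 35.3 × 1.182086 = 41.7276
steel: 13.7 × (536.16/585.04) = 13.7 × 0.916450 = 12.5554
barley: 7.1 × (411.54/340.21) = 7.1 × 1.209665 = 8.5886
copper: 25.6 × (9347.30/8387.06) = 25.6 × 1.114491 = 28.5310
maize: 18.3 × (418.16/332.67) = 18.3 × 1.256981 = 23.0028
Index = Σ wᵢ·(p₁ᵢ/p₀ᵢ) = 41.7276 + 12.5554 + 8.5886 + 28.5310 + 23.0028 = 114.4053

114.4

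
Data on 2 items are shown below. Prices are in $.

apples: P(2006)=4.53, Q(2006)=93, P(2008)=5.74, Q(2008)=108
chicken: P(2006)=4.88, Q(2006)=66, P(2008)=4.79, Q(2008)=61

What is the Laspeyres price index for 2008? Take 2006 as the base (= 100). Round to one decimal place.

114.3

Laspeyres price index uses base-period quantities as weights.
ΣP(2008)·Q(2006) = 5.74×93 + 4.79×66 = 533.82 + 316.14 = 849.96
ΣP(2006)·Q(2006) = 4.53×93 + 4.88×66 = 421.29 + 322.08 = 743.37
Index = 849.96 / 743.37 × 100 = 114.3388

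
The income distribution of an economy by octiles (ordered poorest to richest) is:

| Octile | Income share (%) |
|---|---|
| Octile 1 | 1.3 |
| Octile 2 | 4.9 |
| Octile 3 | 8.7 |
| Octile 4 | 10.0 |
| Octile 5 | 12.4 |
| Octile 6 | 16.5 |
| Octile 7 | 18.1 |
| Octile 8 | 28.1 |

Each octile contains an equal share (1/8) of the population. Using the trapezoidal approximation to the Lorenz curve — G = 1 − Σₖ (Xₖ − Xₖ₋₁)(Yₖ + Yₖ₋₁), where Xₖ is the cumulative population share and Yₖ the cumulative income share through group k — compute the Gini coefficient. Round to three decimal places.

Cumulative income shares Yₖ: 0.0130, 0.0620, 0.1490, 0.2490, 0.3730, 0.5380, 0.7190, 1.0000
Σ (Xₖ−Xₖ₋₁)(Yₖ+Yₖ₋₁) = (1/8)(0.0130+0.0000) + (1/8)(0.0620+0.0130) + (1/8)(0.1490+0.0620) + (1/8)(0.2490+0.1490) + (1/8)(0.3730+0.2490) + (1/8)(0.5380+0.3730) + (1/8)(0.7190+0.5380) + (1/8)(1.0000+0.7190)
  = 0.0016 + 0.0094 + 0.0264 + 0.0498 + 0.0777 + 0.1139 + 0.1571 + 0.2149 = 0.6508
G = 1 − 0.6508 = 0.3492

0.349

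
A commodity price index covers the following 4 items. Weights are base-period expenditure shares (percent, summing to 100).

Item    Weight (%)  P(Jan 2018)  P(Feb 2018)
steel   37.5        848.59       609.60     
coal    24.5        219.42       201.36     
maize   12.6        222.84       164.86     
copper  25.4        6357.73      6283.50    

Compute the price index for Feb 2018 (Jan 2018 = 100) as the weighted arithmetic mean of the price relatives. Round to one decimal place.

83.8

steel: 37.5 × (609.60/848.59) = 37.5 × 0.718368 = 26.9388
coal: 24.5 × (201.36/219.42) = 24.5 × 0.917692 = 22.4835
maize: 12.6 × (164.86/222.84) = 12.6 × 0.739813 = 9.3216
copper: 25.4 × (6283.50/6357.73) = 25.4 × 0.988324 = 25.1034
Index = Σ wᵢ·(p₁ᵢ/p₀ᵢ) = 26.9388 + 22.4835 + 9.3216 + 25.1034 = 83.8473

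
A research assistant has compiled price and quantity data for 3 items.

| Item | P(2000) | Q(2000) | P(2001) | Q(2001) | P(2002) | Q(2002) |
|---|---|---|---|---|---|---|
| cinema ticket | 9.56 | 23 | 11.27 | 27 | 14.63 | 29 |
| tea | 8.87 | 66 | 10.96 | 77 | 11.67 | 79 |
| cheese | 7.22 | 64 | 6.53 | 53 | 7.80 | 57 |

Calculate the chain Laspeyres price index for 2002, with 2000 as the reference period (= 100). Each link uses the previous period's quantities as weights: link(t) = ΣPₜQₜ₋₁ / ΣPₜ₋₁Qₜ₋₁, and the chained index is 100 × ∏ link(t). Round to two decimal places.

Link 2000→2001:
ΣP(2001)Q(2000) = 11.27×23 + 10.96×66 + 6.53×64 = 259.21 + 723.36 + 417.92 = 1400.49
ΣP(2000)Q(2000) = 9.56×23 + 8.87×66 + 7.22×64 = 219.88 + 585.42 + 462.08 = 1267.38
link = 1400.49/1267.38 = 1.105028
Link 2001→2002:
ΣP(2002)Q(2001) = 14.63×27 + 11.67×77 + 7.80×53 = 395.01 + 898.59 + 413.4 = 1707
ΣP(2001)Q(2001) = 11.27×27 + 10.96×77 + 6.53×53 = 304.29 + 843.92 + 346.09 = 1494.3
link = 1707/1494.3 = 1.142341
Chained index = 100 × 1.105028 × 1.142341 = 126.2318

126.23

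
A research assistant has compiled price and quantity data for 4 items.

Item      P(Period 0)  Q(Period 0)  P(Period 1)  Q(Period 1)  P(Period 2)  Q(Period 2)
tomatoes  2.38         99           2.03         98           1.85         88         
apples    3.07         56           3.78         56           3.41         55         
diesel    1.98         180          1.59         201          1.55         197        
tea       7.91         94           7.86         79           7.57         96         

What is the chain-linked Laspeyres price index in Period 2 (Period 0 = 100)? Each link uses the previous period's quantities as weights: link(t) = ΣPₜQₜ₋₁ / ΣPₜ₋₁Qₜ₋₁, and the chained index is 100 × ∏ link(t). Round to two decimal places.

90.48

Link Period 0→Period 1:
ΣP(Period 1)Q(Period 0) = 2.03×99 + 3.78×56 + 1.59×180 + 7.86×94 = 200.97 + 211.68 + 286.2 + 738.84 = 1437.69
ΣP(Period 0)Q(Period 0) = 2.38×99 + 3.07×56 + 1.98×180 + 7.91×94 = 235.62 + 171.92 + 356.4 + 743.54 = 1507.48
link = 1437.69/1507.48 = 0.953704
Link Period 1→Period 2:
ΣP(Period 2)Q(Period 1) = 1.85×98 + 3.41×56 + 1.55×201 + 7.57×79 = 181.3 + 190.96 + 311.55 + 598.03 = 1281.84
ΣP(Period 1)Q(Period 1) = 2.03×98 + 3.78×56 + 1.59×201 + 7.86×79 = 198.94 + 211.68 + 319.59 + 620.94 = 1351.15
link = 1281.84/1351.15 = 0.948703
Chained index = 100 × 0.953704 × 0.948703 = 90.4782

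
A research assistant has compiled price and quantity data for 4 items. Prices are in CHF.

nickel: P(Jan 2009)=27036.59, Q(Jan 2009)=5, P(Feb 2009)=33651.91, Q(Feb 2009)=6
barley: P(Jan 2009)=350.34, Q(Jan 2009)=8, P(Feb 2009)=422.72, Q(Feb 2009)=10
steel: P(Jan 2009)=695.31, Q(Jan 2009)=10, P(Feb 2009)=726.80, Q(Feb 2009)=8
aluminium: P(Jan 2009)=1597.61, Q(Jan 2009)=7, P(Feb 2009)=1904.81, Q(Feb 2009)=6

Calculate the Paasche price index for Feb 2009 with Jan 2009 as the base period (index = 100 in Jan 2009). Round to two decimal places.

123.50

Paasche price index uses current-period quantities as weights.
ΣP(Feb 2009)·Q(Feb 2009) = 33651.91×6 + 422.72×10 + 726.80×8 + 1904.81×6 = 201911.46 + 4227.2 + 5814.4 + 11428.86 = 223381.92
ΣP(Jan 2009)·Q(Feb 2009) = 27036.59×6 + 350.34×10 + 695.31×8 + 1597.61×6 = 162219.54 + 3503.4 + 5562.48 + 9585.66 = 180871.08
Index = 223381.92 / 180871.08 × 100 = 123.5034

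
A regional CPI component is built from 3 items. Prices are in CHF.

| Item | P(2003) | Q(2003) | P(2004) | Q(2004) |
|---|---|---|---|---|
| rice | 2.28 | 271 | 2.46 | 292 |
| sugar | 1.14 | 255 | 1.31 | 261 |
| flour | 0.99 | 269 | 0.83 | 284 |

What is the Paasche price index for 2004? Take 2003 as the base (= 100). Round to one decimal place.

104.1

Paasche price index uses current-period quantities as weights.
ΣP(2004)·Q(2004) = 2.46×292 + 1.31×261 + 0.83×284 = 718.32 + 341.91 + 235.72 = 1295.95
ΣP(2003)·Q(2004) = 2.28×292 + 1.14×261 + 0.99×284 = 665.76 + 297.54 + 281.16 = 1244.46
Index = 1295.95 / 1244.46 × 100 = 104.1375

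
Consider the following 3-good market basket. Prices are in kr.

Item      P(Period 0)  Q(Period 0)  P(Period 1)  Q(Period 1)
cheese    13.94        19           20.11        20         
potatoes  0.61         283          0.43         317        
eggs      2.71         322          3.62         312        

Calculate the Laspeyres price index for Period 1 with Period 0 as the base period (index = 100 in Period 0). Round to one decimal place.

127.4

Laspeyres price index uses base-period quantities as weights.
ΣP(Period 1)·Q(Period 0) = 20.11×19 + 0.43×283 + 3.62×322 = 382.09 + 121.69 + 1165.64 = 1669.42
ΣP(Period 0)·Q(Period 0) = 13.94×19 + 0.61×283 + 2.71×322 = 264.86 + 172.63 + 872.62 = 1310.11
Index = 1669.42 / 1310.11 × 100 = 127.4259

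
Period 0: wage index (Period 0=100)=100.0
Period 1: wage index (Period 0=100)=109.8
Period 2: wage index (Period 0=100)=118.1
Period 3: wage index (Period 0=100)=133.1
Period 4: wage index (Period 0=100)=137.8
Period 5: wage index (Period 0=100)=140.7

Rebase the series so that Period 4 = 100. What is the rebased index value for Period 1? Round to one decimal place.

Rebased(Period 1) = 109.8 / 137.8 × 100 = 79.6807

79.7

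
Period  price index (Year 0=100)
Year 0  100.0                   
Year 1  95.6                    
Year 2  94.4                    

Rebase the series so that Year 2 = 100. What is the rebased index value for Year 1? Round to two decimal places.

Rebased(Year 1) = 95.6 / 94.4 × 100 = 101.2712

101.27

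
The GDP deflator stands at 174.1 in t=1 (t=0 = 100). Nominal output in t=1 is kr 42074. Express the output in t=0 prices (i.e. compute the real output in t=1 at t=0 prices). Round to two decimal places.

Real = Nominal ÷ (Index/100) = 42074 ÷ (174.1/100)
     = 42074 ÷ 1.741 = 24166.5709

24166.57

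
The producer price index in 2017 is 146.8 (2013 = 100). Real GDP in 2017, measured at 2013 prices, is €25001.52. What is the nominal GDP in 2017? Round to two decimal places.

Nominal = Real × (Index/100) = 25001.52 × (146.8/100)
        = 25001.52 × 1.468 = 36702.2314

36702.23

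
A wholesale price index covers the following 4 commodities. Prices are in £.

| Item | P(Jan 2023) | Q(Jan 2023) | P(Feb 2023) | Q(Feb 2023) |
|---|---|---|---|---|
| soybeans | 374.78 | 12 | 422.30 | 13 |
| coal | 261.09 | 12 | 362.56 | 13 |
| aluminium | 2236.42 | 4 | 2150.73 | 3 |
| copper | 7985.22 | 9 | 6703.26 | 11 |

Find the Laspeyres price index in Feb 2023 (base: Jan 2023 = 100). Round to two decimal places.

88.59

Laspeyres price index uses base-period quantities as weights.
ΣP(Feb 2023)·Q(Jan 2023) = 422.30×12 + 362.56×12 + 2150.73×4 + 6703.26×9 = 5067.6 + 4350.72 + 8602.92 + 60329.34 = 78350.58
ΣP(Jan 2023)·Q(Jan 2023) = 374.78×12 + 261.09×12 + 2236.42×4 + 7985.22×9 = 4497.36 + 3133.08 + 8945.68 + 71866.98 = 88443.1
Index = 78350.58 / 88443.1 × 100 = 88.5887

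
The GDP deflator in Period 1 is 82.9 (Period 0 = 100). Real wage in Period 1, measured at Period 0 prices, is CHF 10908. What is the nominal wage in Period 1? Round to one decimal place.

9042.7

Nominal = Real × (Index/100) = 10908 × (82.9/100)
        = 10908 × 0.829 = 9042.7320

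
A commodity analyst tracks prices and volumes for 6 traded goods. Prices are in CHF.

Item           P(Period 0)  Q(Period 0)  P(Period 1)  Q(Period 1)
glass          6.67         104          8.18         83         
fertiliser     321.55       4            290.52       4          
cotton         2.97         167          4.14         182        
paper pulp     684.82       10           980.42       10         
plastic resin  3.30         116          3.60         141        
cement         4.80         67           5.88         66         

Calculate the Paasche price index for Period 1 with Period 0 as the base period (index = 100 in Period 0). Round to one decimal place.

Paasche price index uses current-period quantities as weights.
ΣP(Period 1)·Q(Period 1) = 8.18×83 + 290.52×4 + 4.14×182 + 980.42×10 + 3.60×141 + 5.88×66 = 678.94 + 1162.08 + 753.48 + 9804.2 + 507.6 + 388.08 = 13294.38
ΣP(Period 0)·Q(Period 1) = 6.67×83 + 321.55×4 + 2.97×182 + 684.82×10 + 3.30×141 + 4.80×66 = 553.61 + 1286.2 + 540.54 + 6848.2 + 465.3 + 316.8 = 10010.65
Index = 13294.38 / 10010.65 × 100 = 132.8024

132.8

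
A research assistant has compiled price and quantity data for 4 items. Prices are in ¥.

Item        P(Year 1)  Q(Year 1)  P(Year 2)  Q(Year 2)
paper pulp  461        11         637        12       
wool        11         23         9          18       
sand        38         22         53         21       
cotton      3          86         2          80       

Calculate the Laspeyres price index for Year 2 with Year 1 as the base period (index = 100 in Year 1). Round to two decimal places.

Laspeyres price index uses base-period quantities as weights.
ΣP(Year 2)·Q(Year 1) = 637×11 + 9×23 + 53×22 + 2×86 = 7007 + 207 + 1166 + 172 = 8552
ΣP(Year 1)·Q(Year 1) = 461×11 + 11×23 + 38×22 + 3×86 = 5071 + 253 + 836 + 258 = 6418
Index = 8552 / 6418 × 100 = 133.2502

133.25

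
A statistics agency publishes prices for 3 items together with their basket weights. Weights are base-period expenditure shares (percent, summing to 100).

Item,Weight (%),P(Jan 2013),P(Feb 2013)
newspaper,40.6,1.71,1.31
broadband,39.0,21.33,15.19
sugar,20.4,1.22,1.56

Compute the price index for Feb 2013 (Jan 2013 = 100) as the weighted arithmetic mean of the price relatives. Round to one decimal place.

newspaper: 40.6 × (1.31/1.71) = 40.6 × 0.766082 = 31.1029
broadband: 39.0 × (15.19/21.33) = 39.0 × 0.712143 = 27.7736
sugar: 20.4 × (1.56/1.22) = 20.4 × 1.278689 = 26.0852
Index = Σ wᵢ·(p₁ᵢ/p₀ᵢ) = 31.1029 + 27.7736 + 26.0852 = 84.9617

85.0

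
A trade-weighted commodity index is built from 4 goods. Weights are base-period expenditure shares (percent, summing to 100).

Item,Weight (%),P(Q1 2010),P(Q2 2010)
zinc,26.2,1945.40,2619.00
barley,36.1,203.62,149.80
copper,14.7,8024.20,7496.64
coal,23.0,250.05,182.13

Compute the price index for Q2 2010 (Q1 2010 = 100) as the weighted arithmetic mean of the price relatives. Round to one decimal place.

zinc: 26.2 × (2619.00/1945.40) = 26.2 × 1.346253 = 35.2718
barley: 36.1 × (149.80/203.62) = 36.1 × 0.735684 = 26.5582
copper: 14.7 × (7496.64/8024.20) = 14.7 × 0.934254 = 13.7335
coal: 23.0 × (182.13/250.05) = 23.0 × 0.728374 = 16.7526
Index = Σ wᵢ·(p₁ᵢ/p₀ᵢ) = 35.2718 + 26.5582 + 13.7335 + 16.7526 = 92.3162

92.3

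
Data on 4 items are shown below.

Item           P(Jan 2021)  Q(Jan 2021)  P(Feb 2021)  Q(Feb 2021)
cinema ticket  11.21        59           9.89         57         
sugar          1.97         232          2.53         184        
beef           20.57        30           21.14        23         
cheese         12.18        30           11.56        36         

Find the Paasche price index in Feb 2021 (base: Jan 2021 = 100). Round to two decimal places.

Paasche price index uses current-period quantities as weights.
ΣP(Feb 2021)·Q(Feb 2021) = 9.89×57 + 2.53×184 + 21.14×23 + 11.56×36 = 563.73 + 465.52 + 486.22 + 416.16 = 1931.63
ΣP(Jan 2021)·Q(Feb 2021) = 11.21×57 + 1.97×184 + 20.57×23 + 12.18×36 = 638.97 + 362.48 + 473.11 + 438.48 = 1913.04
Index = 1931.63 / 1913.04 × 100 = 100.9718

100.97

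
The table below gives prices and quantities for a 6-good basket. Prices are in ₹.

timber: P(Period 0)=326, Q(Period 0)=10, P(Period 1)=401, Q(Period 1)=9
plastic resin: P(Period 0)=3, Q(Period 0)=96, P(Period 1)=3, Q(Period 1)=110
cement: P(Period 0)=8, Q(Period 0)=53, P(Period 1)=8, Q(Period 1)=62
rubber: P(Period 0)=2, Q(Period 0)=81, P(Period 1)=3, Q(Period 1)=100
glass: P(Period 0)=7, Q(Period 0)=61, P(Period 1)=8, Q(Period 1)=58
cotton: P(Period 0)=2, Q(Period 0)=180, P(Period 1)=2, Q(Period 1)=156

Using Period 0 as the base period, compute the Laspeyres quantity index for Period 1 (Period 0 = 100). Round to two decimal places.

95.06

Laspeyres quantity index uses base-period prices as weights.
ΣP(Period 0)·Q(Period 1) = 326×9 + 3×110 + 8×62 + 2×100 + 7×58 + 2×156 = 2934 + 330 + 496 + 200 + 406 + 312 = 4678
ΣP(Period 0)·Q(Period 0) = 326×10 + 3×96 + 8×53 + 2×81 + 7×61 + 2×180 = 3260 + 288 + 424 + 162 + 427 + 360 = 4921
Index = 4678 / 4921 × 100 = 95.0620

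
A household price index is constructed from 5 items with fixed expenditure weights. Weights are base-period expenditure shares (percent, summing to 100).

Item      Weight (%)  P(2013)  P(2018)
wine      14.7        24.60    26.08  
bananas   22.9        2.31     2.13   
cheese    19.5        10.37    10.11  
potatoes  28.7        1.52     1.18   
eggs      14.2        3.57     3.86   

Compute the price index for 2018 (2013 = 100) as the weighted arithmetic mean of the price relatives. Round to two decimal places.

93.34

wine: 14.7 × (26.08/24.60) = 14.7 × 1.060163 = 15.5844
bananas: 22.9 × (2.13/2.31) = 22.9 × 0.922078 = 21.1156
cheese: 19.5 × (10.11/10.37) = 19.5 × 0.974928 = 19.0111
potatoes: 28.7 × (1.18/1.52) = 28.7 × 0.776316 = 22.2803
eggs: 14.2 × (3.86/3.57) = 14.2 × 1.081232 = 15.3535
Index = Σ wᵢ·(p₁ᵢ/p₀ᵢ) = 15.5844 + 21.1156 + 19.0111 + 22.2803 + 15.3535 = 93.3448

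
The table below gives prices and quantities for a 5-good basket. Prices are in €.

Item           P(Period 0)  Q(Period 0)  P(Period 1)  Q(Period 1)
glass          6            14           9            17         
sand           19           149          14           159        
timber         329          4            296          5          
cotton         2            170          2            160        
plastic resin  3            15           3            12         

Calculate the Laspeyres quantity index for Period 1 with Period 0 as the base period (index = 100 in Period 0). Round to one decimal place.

Laspeyres quantity index uses base-period prices as weights.
ΣP(Period 0)·Q(Period 1) = 6×17 + 19×159 + 329×5 + 2×160 + 3×12 = 102 + 3021 + 1645 + 320 + 36 = 5124
ΣP(Period 0)·Q(Period 0) = 6×14 + 19×149 + 329×4 + 2×170 + 3×15 = 84 + 2831 + 1316 + 340 + 45 = 4616
Index = 5124 / 4616 × 100 = 111.0052

111.0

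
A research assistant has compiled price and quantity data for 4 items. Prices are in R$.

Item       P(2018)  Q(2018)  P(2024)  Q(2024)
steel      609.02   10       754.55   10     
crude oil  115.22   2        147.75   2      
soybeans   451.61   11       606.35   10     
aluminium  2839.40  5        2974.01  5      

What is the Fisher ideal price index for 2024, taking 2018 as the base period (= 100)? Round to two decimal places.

115.11

Laspeyres component (base-period weights):
ΣP(2024)Q(2018) = 754.55×10 + 147.75×2 + 606.35×11 + 2974.01×5 = 7545.5 + 295.5 + 6669.85 + 14870.05 = 29380.9
ΣP(2018)Q(2018) = 609.02×10 + 115.22×2 + 451.61×11 + 2839.40×5 = 6090.2 + 230.44 + 4967.71 + 14197 = 25485.35
L = 29380.9 / 25485.35 × 100 = 115.2854
Paasche component (current-period weights):
ΣP(2024)Q(2024) = 754.55×10 + 147.75×2 + 606.35×10 + 2974.01×5 = 7545.5 + 295.5 + 6063.5 + 14870.05 = 28774.55
ΣP(2018)Q(2024) = 609.02×10 + 115.22×2 + 451.61×10 + 2839.40×5 = 6090.2 + 230.44 + 4516.1 + 14197 = 25033.74
P = 28774.55 / 25033.74 × 100 = 114.9431
Fisher = √(L × P) = √(115.2854 × 114.9431) = 115.1141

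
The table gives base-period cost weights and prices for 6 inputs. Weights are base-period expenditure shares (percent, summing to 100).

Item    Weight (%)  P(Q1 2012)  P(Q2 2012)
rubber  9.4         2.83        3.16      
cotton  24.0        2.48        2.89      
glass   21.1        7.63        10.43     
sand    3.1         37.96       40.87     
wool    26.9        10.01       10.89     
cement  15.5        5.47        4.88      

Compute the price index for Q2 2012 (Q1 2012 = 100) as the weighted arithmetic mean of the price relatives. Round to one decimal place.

rubber: 9.4 × (3.16/2.83) = 9.4 × 1.116608 = 10.4961
cotton: 24.0 × (2.89/2.48) = 24.0 × 1.165323 = 27.9677
glass: 21.1 × (10.43/7.63) = 21.1 × 1.366972 = 28.8431
sand: 3.1 × (40.87/37.96) = 3.1 × 1.076660 = 3.3376
wool: 26.9 × (10.89/10.01) = 26.9 × 1.087912 = 29.2648
cement: 15.5 × (4.88/5.47) = 15.5 × 0.892139 = 13.8282
Index = Σ wᵢ·(p₁ᵢ/p₀ᵢ) = 10.4961 + 27.9677 + 28.8431 + 3.3376 + 29.2648 + 13.8282 = 113.7376

113.7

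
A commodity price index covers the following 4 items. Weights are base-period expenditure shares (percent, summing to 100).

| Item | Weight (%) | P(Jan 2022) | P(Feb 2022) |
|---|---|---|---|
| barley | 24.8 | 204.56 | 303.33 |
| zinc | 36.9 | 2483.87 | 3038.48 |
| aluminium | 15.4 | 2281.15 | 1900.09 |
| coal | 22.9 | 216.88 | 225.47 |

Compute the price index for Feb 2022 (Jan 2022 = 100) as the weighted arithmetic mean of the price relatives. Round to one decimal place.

barley: 24.8 × (303.33/204.56) = 24.8 × 1.482841 = 36.7745
zinc: 36.9 × (3038.48/2483.87) = 36.9 × 1.223285 = 45.1392
aluminium: 15.4 × (1900.09/2281.15) = 15.4 × 0.832953 = 12.8275
coal: 22.9 × (225.47/216.88) = 22.9 × 1.039607 = 23.8070
Index = Σ wᵢ·(p₁ᵢ/p₀ᵢ) = 36.7745 + 45.1392 + 12.8275 + 23.8070 = 118.5481

118.5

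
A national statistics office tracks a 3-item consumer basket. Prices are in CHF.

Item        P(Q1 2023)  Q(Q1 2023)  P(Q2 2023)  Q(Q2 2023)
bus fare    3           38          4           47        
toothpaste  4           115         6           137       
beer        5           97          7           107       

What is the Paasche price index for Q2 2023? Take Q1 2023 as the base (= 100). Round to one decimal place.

143.7

Paasche price index uses current-period quantities as weights.
ΣP(Q2 2023)·Q(Q2 2023) = 4×47 + 6×137 + 7×107 = 188 + 822 + 749 = 1759
ΣP(Q1 2023)·Q(Q2 2023) = 3×47 + 4×137 + 5×107 = 141 + 548 + 535 = 1224
Index = 1759 / 1224 × 100 = 143.7092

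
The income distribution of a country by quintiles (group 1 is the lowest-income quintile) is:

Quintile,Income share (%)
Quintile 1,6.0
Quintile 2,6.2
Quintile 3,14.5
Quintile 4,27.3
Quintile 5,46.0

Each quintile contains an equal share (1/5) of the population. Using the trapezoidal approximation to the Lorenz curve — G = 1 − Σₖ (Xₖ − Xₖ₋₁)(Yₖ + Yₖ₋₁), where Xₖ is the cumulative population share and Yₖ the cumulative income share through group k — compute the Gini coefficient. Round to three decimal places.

Cumulative income shares Yₖ: 0.0600, 0.1220, 0.2670, 0.5400, 1.0000
Σ (Xₖ−Xₖ₋₁)(Yₖ+Yₖ₋₁) = (1/5)(0.0600+0.0000) + (1/5)(0.1220+0.0600) + (1/5)(0.2670+0.1220) + (1/5)(0.5400+0.2670) + (1/5)(1.0000+0.5400)
  = 0.0120 + 0.0364 + 0.0778 + 0.1614 + 0.3080 = 0.5956
G = 1 − 0.5956 = 0.4044

0.404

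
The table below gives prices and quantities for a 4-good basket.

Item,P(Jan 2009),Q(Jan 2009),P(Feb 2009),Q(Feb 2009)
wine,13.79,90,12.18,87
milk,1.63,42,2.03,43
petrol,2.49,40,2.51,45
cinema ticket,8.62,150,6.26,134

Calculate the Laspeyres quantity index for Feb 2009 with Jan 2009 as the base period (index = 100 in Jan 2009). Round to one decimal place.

Laspeyres quantity index uses base-period prices as weights.
ΣP(Jan 2009)·Q(Feb 2009) = 13.79×87 + 1.63×43 + 2.49×45 + 8.62×134 = 1199.73 + 70.09 + 112.05 + 1155.08 = 2536.95
ΣP(Jan 2009)·Q(Jan 2009) = 13.79×90 + 1.63×42 + 2.49×40 + 8.62×150 = 1241.1 + 68.46 + 99.6 + 1293 = 2702.16
Index = 2536.95 / 2702.16 × 100 = 93.8860

93.9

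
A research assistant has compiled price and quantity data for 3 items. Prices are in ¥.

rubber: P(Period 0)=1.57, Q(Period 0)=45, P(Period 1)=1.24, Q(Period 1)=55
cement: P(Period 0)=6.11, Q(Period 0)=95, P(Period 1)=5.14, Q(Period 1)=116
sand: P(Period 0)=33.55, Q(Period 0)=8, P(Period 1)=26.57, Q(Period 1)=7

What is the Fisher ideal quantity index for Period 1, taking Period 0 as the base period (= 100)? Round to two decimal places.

112.20

Laspeyres component (base-period weights):
ΣP(Period 0)Q(Period 1) = 1.57×55 + 6.11×116 + 33.55×7 = 86.35 + 708.76 + 234.85 = 1029.96
ΣP(Period 0)Q(Period 0) = 1.57×45 + 6.11×95 + 33.55×8 = 70.65 + 580.45 + 268.4 = 919.5
L = 1029.96 / 919.5 × 100 = 112.0131
Paasche component (current-period weights):
ΣP(Period 1)Q(Period 1) = 1.24×55 + 5.14×116 + 26.57×7 = 68.2 + 596.24 + 185.99 = 850.43
ΣP(Period 1)Q(Period 0) = 1.24×45 + 5.14×95 + 26.57×8 = 55.8 + 488.3 + 212.56 = 756.66
P = 850.43 / 756.66 × 100 = 112.3926
Fisher = √(L × P) = √(112.0131 × 112.3926) = 112.2027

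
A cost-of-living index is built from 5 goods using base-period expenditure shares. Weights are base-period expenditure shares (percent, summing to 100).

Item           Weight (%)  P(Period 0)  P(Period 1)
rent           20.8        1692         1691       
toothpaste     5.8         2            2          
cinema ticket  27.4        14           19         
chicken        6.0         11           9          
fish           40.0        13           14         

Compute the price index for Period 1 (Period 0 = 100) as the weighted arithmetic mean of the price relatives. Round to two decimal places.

111.76

rent: 20.8 × (1691/1692) = 20.8 × 0.999409 = 20.7877
toothpaste: 5.8 × (2/2) = 5.8 × 1.000000 = 5.8000
cinema ticket: 27.4 × (19/14) = 27.4 × 1.357143 = 37.1857
chicken: 6.0 × (9/11) = 6.0 × 0.818182 = 4.9091
fish: 40.0 × (14/13) = 40.0 × 1.076923 = 43.0769
Index = Σ wᵢ·(p₁ᵢ/p₀ᵢ) = 20.7877 + 5.8000 + 37.1857 + 4.9091 + 43.0769 = 111.7594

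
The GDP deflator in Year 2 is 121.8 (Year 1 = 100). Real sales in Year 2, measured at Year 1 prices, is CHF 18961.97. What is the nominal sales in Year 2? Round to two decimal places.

Nominal = Real × (Index/100) = 18961.97 × (121.8/100)
        = 18961.97 × 1.218 = 23095.6795

23095.68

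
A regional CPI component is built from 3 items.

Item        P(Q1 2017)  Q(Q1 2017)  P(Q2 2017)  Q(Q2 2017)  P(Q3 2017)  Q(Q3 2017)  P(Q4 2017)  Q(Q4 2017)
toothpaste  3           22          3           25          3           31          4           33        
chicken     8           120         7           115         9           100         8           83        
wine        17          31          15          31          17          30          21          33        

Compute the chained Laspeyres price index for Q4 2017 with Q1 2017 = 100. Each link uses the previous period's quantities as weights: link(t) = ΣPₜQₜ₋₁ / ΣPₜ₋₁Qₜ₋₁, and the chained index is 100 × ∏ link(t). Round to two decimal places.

Link Q1 2017→Q2 2017:
ΣP(Q2 2017)Q(Q1 2017) = 3×22 + 7×120 + 15×31 = 66 + 840 + 465 = 1371
ΣP(Q1 2017)Q(Q1 2017) = 3×22 + 8×120 + 17×31 = 66 + 960 + 527 = 1553
link = 1371/1553 = 0.882807
Link Q2 2017→Q3 2017:
ΣP(Q3 2017)Q(Q2 2017) = 3×25 + 9×115 + 17×31 = 75 + 1035 + 527 = 1637
ΣP(Q2 2017)Q(Q2 2017) = 3×25 + 7×115 + 15×31 = 75 + 805 + 465 = 1345
link = 1637/1345 = 1.217100
Link Q3 2017→Q4 2017:
ΣP(Q4 2017)Q(Q3 2017) = 4×31 + 8×100 + 21×30 = 124 + 800 + 630 = 1554
ΣP(Q3 2017)Q(Q3 2017) = 3×31 + 9×100 + 17×30 = 93 + 900 + 510 = 1503
link = 1554/1503 = 1.033932
Chained index = 100 × 0.882807 × 1.217100 × 1.033932 = 111.0924

111.09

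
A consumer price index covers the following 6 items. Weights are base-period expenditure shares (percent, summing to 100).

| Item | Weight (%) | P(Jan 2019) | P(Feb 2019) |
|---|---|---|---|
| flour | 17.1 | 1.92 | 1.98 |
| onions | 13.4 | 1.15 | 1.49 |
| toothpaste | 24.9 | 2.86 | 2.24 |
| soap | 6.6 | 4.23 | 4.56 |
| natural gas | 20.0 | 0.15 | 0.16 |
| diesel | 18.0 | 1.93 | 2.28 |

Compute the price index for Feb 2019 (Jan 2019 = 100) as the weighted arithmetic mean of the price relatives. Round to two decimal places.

104.21

flour: 17.1 × (1.98/1.92) = 17.1 × 1.031250 = 17.6344
onions: 13.4 × (1.49/1.15) = 13.4 × 1.295652 = 17.3617
toothpaste: 24.9 × (2.24/2.86) = 24.9 × 0.783217 = 19.5021
soap: 6.6 × (4.56/4.23) = 6.6 × 1.078014 = 7.1149
natural gas: 20.0 × (0.16/0.15) = 20.0 × 1.066667 = 21.3333
diesel: 18.0 × (2.28/1.93) = 18.0 × 1.181347 = 21.2642
Index = Σ wᵢ·(p₁ᵢ/p₀ᵢ) = 17.6344 + 17.3617 + 19.5021 + 7.1149 + 21.3333 + 21.2642 = 104.2107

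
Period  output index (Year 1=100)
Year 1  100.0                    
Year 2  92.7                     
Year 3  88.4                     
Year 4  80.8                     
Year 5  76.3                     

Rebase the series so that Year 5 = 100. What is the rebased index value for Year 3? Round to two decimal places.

115.86

Rebased(Year 3) = 88.4 / 76.3 × 100 = 115.8585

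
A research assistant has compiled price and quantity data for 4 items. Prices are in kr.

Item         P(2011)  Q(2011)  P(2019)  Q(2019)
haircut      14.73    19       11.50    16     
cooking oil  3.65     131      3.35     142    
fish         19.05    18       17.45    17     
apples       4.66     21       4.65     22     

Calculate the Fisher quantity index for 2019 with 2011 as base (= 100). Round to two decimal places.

Laspeyres component (base-period weights):
ΣP(2011)Q(2019) = 14.73×16 + 3.65×142 + 19.05×17 + 4.66×22 = 235.68 + 518.3 + 323.85 + 102.52 = 1180.35
ΣP(2011)Q(2011) = 14.73×19 + 3.65×131 + 19.05×18 + 4.66×21 = 279.87 + 478.15 + 342.9 + 97.86 = 1198.78
L = 1180.35 / 1198.78 × 100 = 98.4626
Paasche component (current-period weights):
ΣP(2019)Q(2019) = 11.50×16 + 3.35×142 + 17.45×17 + 4.65×22 = 184 + 475.7 + 296.65 + 102.3 = 1058.65
ΣP(2019)Q(2011) = 11.50×19 + 3.35×131 + 17.45×18 + 4.65×21 = 218.5 + 438.85 + 314.1 + 97.65 = 1069.1
P = 1058.65 / 1069.1 × 100 = 99.0225
Fisher = √(L × P) = √(98.4626 × 99.0225) = 98.7422

98.74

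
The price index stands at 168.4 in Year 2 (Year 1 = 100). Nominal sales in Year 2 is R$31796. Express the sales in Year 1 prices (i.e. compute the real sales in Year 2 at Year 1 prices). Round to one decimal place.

Real = Nominal ÷ (Index/100) = 31796 ÷ (168.4/100)
     = 31796 ÷ 1.684 = 18881.2352

18881.2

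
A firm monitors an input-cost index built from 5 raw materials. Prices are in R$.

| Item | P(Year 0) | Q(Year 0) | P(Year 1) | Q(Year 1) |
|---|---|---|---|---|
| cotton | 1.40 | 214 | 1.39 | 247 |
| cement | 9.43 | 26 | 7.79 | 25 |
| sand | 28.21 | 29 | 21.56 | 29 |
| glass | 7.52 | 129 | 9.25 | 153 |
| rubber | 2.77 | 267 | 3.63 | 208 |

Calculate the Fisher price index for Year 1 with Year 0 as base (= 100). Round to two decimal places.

106.82

Laspeyres component (base-period weights):
ΣP(Year 1)Q(Year 0) = 1.39×214 + 7.79×26 + 21.56×29 + 9.25×129 + 3.63×267 = 297.46 + 202.54 + 625.24 + 1193.25 + 969.21 = 3287.7
ΣP(Year 0)Q(Year 0) = 1.40×214 + 9.43×26 + 28.21×29 + 7.52×129 + 2.77×267 = 299.6 + 245.18 + 818.09 + 970.08 + 739.59 = 3072.54
L = 3287.7 / 3072.54 × 100 = 107.0027
Paasche component (current-period weights):
ΣP(Year 1)Q(Year 1) = 1.39×247 + 7.79×25 + 21.56×29 + 9.25×153 + 3.63×208 = 343.33 + 194.75 + 625.24 + 1415.25 + 755.04 = 3333.61
ΣP(Year 0)Q(Year 1) = 1.40×247 + 9.43×25 + 28.21×29 + 7.52×153 + 2.77×208 = 345.8 + 235.75 + 818.09 + 1150.56 + 576.16 = 3126.36
P = 3333.61 / 3126.36 × 100 = 106.6291
Fisher = √(L × P) = √(107.0027 × 106.6291) = 106.8157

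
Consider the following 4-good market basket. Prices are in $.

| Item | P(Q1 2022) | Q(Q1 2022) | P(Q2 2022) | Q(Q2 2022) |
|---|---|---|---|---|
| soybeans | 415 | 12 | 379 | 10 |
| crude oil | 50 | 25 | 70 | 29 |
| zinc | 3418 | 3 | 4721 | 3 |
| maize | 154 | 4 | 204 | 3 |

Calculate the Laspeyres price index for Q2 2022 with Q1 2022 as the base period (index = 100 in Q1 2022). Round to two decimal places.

124.43

Laspeyres price index uses base-period quantities as weights.
ΣP(Q2 2022)·Q(Q1 2022) = 379×12 + 70×25 + 4721×3 + 204×4 = 4548 + 1750 + 14163 + 816 = 21277
ΣP(Q1 2022)·Q(Q1 2022) = 415×12 + 50×25 + 3418×3 + 154×4 = 4980 + 1250 + 10254 + 616 = 17100
Index = 21277 / 17100 × 100 = 124.4269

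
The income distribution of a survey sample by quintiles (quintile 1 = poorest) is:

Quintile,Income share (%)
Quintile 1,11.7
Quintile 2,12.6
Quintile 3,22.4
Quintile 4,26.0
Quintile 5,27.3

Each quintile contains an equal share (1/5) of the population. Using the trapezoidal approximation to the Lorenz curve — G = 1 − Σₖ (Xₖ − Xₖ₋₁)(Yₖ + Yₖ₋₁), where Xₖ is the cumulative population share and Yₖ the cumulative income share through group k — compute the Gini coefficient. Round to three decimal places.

0.178

Cumulative income shares Yₖ: 0.1170, 0.2430, 0.4670, 0.7270, 1.0000
Σ (Xₖ−Xₖ₋₁)(Yₖ+Yₖ₋₁) = (1/5)(0.1170+0.0000) + (1/5)(0.2430+0.1170) + (1/5)(0.4670+0.2430) + (1/5)(0.7270+0.4670) + (1/5)(1.0000+0.7270)
  = 0.0234 + 0.0720 + 0.1420 + 0.2388 + 0.3454 = 0.8216
G = 1 − 0.8216 = 0.1784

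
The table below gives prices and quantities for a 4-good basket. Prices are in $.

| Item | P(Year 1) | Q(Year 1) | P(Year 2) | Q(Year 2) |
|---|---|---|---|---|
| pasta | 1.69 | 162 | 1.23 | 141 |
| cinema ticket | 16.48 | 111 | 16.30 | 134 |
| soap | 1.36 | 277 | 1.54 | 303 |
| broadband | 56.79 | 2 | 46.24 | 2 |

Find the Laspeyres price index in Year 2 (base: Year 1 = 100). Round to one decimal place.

97.5

Laspeyres price index uses base-period quantities as weights.
ΣP(Year 2)·Q(Year 1) = 1.23×162 + 16.30×111 + 1.54×277 + 46.24×2 = 199.26 + 1809.3 + 426.58 + 92.48 = 2527.62
ΣP(Year 1)·Q(Year 1) = 1.69×162 + 16.48×111 + 1.36×277 + 56.79×2 = 273.78 + 1829.28 + 376.72 + 113.58 = 2593.36
Index = 2527.62 / 2593.36 × 100 = 97.4651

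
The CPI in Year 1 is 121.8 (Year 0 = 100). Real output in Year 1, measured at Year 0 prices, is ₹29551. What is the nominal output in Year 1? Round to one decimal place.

Nominal = Real × (Index/100) = 29551 × (121.8/100)
        = 29551 × 1.218 = 35993.1180

35993.1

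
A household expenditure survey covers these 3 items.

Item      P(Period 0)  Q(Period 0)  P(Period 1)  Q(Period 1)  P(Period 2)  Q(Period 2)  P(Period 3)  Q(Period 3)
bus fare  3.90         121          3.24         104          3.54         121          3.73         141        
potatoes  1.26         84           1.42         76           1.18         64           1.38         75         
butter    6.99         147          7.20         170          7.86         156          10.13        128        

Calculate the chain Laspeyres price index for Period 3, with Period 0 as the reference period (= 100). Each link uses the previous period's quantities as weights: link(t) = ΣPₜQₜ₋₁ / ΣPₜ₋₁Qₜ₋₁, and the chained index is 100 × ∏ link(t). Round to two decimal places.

128.81

Link Period 0→Period 1:
ΣP(Period 1)Q(Period 0) = 3.24×121 + 1.42×84 + 7.20×147 = 392.04 + 119.28 + 1058.4 = 1569.72
ΣP(Period 0)Q(Period 0) = 3.90×121 + 1.26×84 + 6.99×147 = 471.9 + 105.84 + 1027.53 = 1605.27
link = 1569.72/1605.27 = 0.977854
Link Period 1→Period 2:
ΣP(Period 2)Q(Period 1) = 3.54×104 + 1.18×76 + 7.86×170 = 368.16 + 89.68 + 1336.2 = 1794.04
ΣP(Period 1)Q(Period 1) = 3.24×104 + 1.42×76 + 7.20×170 = 336.96 + 107.92 + 1224 = 1668.88
link = 1794.04/1668.88 = 1.074996
Link Period 2→Period 3:
ΣP(Period 3)Q(Period 2) = 3.73×121 + 1.38×64 + 10.13×156 = 451.33 + 88.32 + 1580.28 = 2119.93
ΣP(Period 2)Q(Period 2) = 3.54×121 + 1.18×64 + 7.86×156 = 428.34 + 75.52 + 1226.16 = 1730.02
link = 2119.93/1730.02 = 1.225379
Chained index = 100 × 0.977854 × 1.074996 × 1.225379 = 128.8106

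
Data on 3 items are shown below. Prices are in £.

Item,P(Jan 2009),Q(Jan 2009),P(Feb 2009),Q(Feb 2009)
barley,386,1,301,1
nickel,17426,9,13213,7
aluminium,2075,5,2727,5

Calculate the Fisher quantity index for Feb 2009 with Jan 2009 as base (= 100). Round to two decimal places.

79.66

Laspeyres component (base-period weights):
ΣP(Jan 2009)Q(Feb 2009) = 386×1 + 17426×7 + 2075×5 = 386 + 121982 + 10375 = 132743
ΣP(Jan 2009)Q(Jan 2009) = 386×1 + 17426×9 + 2075×5 = 386 + 156834 + 10375 = 167595
L = 132743 / 167595 × 100 = 79.2046
Paasche component (current-period weights):
ΣP(Feb 2009)Q(Feb 2009) = 301×1 + 13213×7 + 2727×5 = 301 + 92491 + 13635 = 106427
ΣP(Feb 2009)Q(Jan 2009) = 301×1 + 13213×9 + 2727×5 = 301 + 118917 + 13635 = 132853
P = 106427 / 132853 × 100 = 80.1088
Fisher = √(L × P) = √(79.2046 × 80.1088) = 79.6555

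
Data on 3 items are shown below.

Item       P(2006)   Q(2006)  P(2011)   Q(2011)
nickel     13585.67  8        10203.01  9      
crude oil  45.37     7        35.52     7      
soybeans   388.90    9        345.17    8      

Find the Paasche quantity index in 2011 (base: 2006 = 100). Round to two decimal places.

Paasche quantity index uses current-period prices as weights.
ΣP(2011)·Q(2011) = 10203.01×9 + 35.52×7 + 345.17×8 = 91827.09 + 248.64 + 2761.36 = 94837.09
ΣP(2011)·Q(2006) = 10203.01×8 + 35.52×7 + 345.17×9 = 81624.08 + 248.64 + 3106.53 = 84979.25
Index = 94837.09 / 84979.25 × 100 = 111.6003

111.60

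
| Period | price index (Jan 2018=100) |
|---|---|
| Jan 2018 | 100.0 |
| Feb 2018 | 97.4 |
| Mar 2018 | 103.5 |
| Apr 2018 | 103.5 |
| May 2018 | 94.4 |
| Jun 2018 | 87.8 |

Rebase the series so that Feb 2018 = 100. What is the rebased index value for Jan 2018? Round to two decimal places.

102.67

Rebased(Jan 2018) = 100.0 / 97.4 × 100 = 102.6694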